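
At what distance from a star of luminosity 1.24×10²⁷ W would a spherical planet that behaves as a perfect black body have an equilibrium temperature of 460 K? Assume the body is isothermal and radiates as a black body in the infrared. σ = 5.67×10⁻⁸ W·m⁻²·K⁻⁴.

d ≈ 9.86×10¹⁰ m

For an isothermal black-emitting sphere, (1−a)S·πr² = σ·4πr²·T⁴ ⇒ S = 4σT⁴/(1−a).
S = 4·5.67×10⁻⁸·(460)⁴/1.00 = 10150 W/m².
Flux falls as S = L/(4πd²), so d = √(L/(4πS)) = √(1.24×10²⁷/(4π·10150)).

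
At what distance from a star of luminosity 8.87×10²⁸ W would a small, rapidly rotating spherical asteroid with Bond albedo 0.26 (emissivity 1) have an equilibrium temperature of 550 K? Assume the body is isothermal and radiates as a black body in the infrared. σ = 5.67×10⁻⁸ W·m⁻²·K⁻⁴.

d ≈ 5.02×10¹¹ m

For an isothermal black-emitting sphere, (1−a)S·πr² = σ·4πr²·T⁴ ⇒ S = 4σT⁴/(1−a).
S = 4·5.67×10⁻⁸·(550)⁴/0.740 = 28050 W/m².
Flux falls as S = L/(4πd²), so d = √(L/(4πS)) = √(8.87×10²⁸/(4π·28050)).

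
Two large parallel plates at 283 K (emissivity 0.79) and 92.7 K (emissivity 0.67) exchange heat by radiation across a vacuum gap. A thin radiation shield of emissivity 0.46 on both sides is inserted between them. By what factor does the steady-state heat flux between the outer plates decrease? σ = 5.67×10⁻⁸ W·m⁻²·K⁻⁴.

Without shield: q₀ = σΔ(T⁴)/(1/ε₁+1/ε₂−1) with denominator 1.758.
With shield the two gaps are in series; the resistances add: (1/ε₁+1/ε_s−1)+(1/ε_s+1/ε₂−1) = 2.440+2.666 = 5.106.
Heat-flux ratio q₀/q = 5.106/1.758.

factor ≈ 2.90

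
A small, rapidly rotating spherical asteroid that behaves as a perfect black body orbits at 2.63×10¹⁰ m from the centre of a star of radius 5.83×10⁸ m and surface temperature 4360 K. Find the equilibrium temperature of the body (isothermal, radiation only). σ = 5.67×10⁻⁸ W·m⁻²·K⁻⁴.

T ≈ 459 K

The star's surface emits σT_*⁴; at distance d the flux is S = σT_*⁴(R_*/d)².
S = 5.67×10⁻⁸·(4360)⁴·(5.83×10⁸/2.63×10¹⁰)² = 10070 W/m².
For an isothermal sphere T⁴ = (1−a)S/(4σ) = 4.439×10¹⁰ K⁴.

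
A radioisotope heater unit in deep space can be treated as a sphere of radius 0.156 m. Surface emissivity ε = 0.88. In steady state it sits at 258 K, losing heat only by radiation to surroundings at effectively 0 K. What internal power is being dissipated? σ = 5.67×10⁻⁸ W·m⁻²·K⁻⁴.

P ≈ 67.6 W

Steady state: P = εσA T⁴.
A = 4πr² = 0.3058 m²; T⁴ = (258)⁴ = 4.431×10⁹ K⁴.
P = 0.88 × 5.67×10⁻⁸ × 0.3058 × 4.431×10⁹.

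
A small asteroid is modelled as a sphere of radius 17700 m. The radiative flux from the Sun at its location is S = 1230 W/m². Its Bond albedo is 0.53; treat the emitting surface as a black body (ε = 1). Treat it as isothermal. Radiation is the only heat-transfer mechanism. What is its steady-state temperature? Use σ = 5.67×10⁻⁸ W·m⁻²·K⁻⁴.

T ≈ 225 K

At equilibrium, absorbed power = emitted power.
Absorbing cross-section = πr² = 9.842×10⁸ m²; emitting surface = 4πr² = 3.937×10⁹ m² (ratio 4).
(1−a)S·A_cross = εσ·A_surf·T⁴  ⇒  T⁴ = (1−a)S/(4σ).
T⁴ = 0.470·1230/(4·5.67×10⁻⁸) = 2.549×10⁹ K⁴.
T = (2.549×10⁹)^(1/4).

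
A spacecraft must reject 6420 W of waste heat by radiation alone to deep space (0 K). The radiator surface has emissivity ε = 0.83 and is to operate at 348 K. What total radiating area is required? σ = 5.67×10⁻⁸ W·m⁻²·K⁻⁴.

A ≈ 9.30 m²

P = εσA T⁴ ⇒ A = P/(εσT⁴).
T⁴ = 1.467×10¹⁰ K⁴.
A = 6420/(0.83 × 5.67×10⁻⁸ × 1.467×10¹⁰).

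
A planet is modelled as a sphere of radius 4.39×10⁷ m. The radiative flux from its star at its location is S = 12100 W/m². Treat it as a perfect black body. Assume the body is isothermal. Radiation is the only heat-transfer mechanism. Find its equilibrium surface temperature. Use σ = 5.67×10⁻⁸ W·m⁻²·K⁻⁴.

At equilibrium, absorbed power = emitted power.
Absorbing cross-section = πr² = 6.055×10¹⁵ m²; emitting surface = 4πr² = 2.422×10¹⁶ m² (ratio 4).
S·A_cross = εσ·A_surf·T⁴  ⇒  T⁴ = S/(4σ).
T⁴ = 1.00·12100/(4·5.67×10⁻⁸) = 5.335×10¹⁰ K⁴.
T = (5.335×10¹⁰)^(1/4).

T ≈ 481 K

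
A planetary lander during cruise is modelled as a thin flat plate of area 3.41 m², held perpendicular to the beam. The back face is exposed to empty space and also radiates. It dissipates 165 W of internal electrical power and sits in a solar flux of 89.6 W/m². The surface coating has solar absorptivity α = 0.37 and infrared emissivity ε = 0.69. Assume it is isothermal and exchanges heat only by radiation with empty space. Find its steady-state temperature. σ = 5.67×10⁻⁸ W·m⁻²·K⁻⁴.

T ≈ 180 K

At steady state, absorbed solar power + internal power = radiated power.
Absorbed: α·S·A_cross = 0.37·89.6·3.410 = 113.0 W (cross-section A).
Total input = 113.0 + 165 = 278.0 W.
Radiated: εσ·A_surf·T⁴ with A_surf = 2A = 6.820 m².
T⁴ = 278.0/(0.69·5.67×10⁻⁸·6.820) = 1.042×10⁹ K⁴.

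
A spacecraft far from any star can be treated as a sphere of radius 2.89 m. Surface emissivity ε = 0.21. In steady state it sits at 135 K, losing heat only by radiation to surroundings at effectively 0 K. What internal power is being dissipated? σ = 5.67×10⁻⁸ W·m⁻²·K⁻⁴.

P ≈ 415 W

Steady state: P = εσA T⁴.
A = 4πr² = 105.0 m²; T⁴ = (135)⁴ = 3.322×10⁸ K⁴.
P = 0.21 × 5.67×10⁻⁸ × 105.0 × 3.322×10⁸.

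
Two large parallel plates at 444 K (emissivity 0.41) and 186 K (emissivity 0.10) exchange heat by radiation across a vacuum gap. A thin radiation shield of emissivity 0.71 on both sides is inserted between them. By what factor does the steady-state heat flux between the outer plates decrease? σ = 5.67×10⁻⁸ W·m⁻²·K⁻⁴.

factor ≈ 1.16

Without shield: q₀ = σΔ(T⁴)/(1/ε₁+1/ε₂−1) with denominator 11.44.
With shield the two gaps are in series; the resistances add: (1/ε₁+1/ε_s−1)+(1/ε_s+1/ε₂−1) = 2.847+10.41 = 13.26.
Heat-flux ratio q₀/q = 13.26/11.44.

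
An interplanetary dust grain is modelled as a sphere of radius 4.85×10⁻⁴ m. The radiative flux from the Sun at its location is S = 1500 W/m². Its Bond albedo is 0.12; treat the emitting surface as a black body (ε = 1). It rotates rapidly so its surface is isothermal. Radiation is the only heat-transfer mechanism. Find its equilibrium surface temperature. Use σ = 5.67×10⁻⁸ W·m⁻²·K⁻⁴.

At equilibrium, absorbed power = emitted power.
Absorbing cross-section = πr² = 7.390×10⁻⁷ m²; emitting surface = 4πr² = 2.956×10⁻⁶ m² (ratio 4).
(1−a)S·A_cross = εσ·A_surf·T⁴  ⇒  T⁴ = (1−a)S/(4σ).
T⁴ = 0.880·1500/(4·5.67×10⁻⁸) = 5.820×10⁹ K⁴.
T = (5.820×10⁹)^(1/4).

T ≈ 276 K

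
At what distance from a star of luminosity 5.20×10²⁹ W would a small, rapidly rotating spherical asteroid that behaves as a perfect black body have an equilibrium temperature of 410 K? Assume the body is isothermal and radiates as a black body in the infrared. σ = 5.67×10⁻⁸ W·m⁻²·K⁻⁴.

For an isothermal black-emitting sphere, (1−a)S·πr² = σ·4πr²·T⁴ ⇒ S = 4σT⁴/(1−a).
S = 4·5.67×10⁻⁸·(410)⁴/1.00 = 6409 W/m².
Flux falls as S = L/(4πd²), so d = √(L/(4πS)) = √(5.20×10²⁹/(4π·6409)).

d ≈ 2.54×10¹² m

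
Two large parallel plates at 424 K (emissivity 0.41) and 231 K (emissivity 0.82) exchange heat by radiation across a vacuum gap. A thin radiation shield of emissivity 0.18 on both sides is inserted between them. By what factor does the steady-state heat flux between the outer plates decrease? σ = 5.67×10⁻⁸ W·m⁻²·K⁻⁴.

Without shield: q₀ = σΔ(T⁴)/(1/ε₁+1/ε₂−1) with denominator 2.659.
With shield the two gaps are in series; the resistances add: (1/ε₁+1/ε_s−1)+(1/ε_s+1/ε₂−1) = 6.995+5.775 = 12.77.
Heat-flux ratio q₀/q = 12.77/2.659.

factor ≈ 4.80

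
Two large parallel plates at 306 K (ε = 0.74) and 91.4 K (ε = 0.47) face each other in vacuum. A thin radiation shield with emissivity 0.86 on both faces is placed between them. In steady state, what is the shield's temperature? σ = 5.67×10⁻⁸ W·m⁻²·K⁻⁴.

T_s ≈ 270 K

In steady state the net flux on the hot side equals that on the cold side.
σ(T₁⁴−T_s⁴)/D₁ = σ(T_s⁴−T₂⁴)/D₂, with D₁ = 1/ε₁+1/ε_s−1 = 1.514, D₂ = 1/ε_s+1/ε₂−1 = 2.290.
Solve for T_s⁴: T_s⁴ = (D₂·T₁⁴ + D₁·T₂⁴)/(D₁+D₂) = 5.306×10⁹ K⁴.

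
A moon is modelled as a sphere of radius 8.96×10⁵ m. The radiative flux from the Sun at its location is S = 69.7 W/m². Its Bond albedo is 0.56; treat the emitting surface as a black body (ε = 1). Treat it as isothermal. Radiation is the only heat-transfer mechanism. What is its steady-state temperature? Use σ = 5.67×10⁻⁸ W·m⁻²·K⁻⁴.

T ≈ 108 K

At equilibrium, absorbed power = emitted power.
Absorbing cross-section = πr² = 2.522×10¹² m²; emitting surface = 4πr² = 1.009×10¹³ m² (ratio 4).
(1−a)S·A_cross = εσ·A_surf·T⁴  ⇒  T⁴ = (1−a)S/(4σ).
T⁴ = 0.440·69.7/(4·5.67×10⁻⁸) = 1.352×10⁸ K⁴.
T = (1.352×10⁸)^(1/4).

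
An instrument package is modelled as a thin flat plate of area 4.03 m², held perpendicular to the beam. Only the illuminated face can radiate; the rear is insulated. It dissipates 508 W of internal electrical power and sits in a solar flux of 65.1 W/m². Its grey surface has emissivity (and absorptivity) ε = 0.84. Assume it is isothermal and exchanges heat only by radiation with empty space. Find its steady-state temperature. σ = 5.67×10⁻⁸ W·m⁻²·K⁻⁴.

T ≈ 248 K

At steady state, absorbed solar power + internal power = radiated power.
Absorbed: α·S·A_cross = 0.84·65.1·4.030 = 220.4 W (cross-section A).
Total input = 220.4 + 508 = 728.4 W.
Radiated: εσ·A_surf·T⁴ with A_surf = A = 4.030 m².
T⁴ = 728.4/(0.84·5.67×10⁻⁸·4.030) = 3.795×10⁹ K⁴.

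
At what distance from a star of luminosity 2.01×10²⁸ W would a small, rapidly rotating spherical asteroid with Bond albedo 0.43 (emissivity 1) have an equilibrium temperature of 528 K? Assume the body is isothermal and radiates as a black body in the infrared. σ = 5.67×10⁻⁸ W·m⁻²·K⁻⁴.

For an isothermal black-emitting sphere, (1−a)S·πr² = σ·4πr²·T⁴ ⇒ S = 4σT⁴/(1−a).
S = 4·5.67×10⁻⁸·(528)⁴/0.570 = 30920 W/m².
Flux falls as S = L/(4πd²), so d = √(L/(4πS)) = √(2.01×10²⁸/(4π·30920)).

d ≈ 2.27×10¹¹ m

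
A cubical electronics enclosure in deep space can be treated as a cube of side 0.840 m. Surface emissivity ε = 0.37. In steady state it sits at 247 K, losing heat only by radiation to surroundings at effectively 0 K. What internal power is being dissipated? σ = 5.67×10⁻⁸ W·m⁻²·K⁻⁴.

P ≈ 331 W

Steady state: P = εσA T⁴.
A = 6L² = 4.234 m²; T⁴ = (247)⁴ = 3.722×10⁹ K⁴.
P = 0.37 × 5.67×10⁻⁸ × 4.234 × 3.722×10⁹.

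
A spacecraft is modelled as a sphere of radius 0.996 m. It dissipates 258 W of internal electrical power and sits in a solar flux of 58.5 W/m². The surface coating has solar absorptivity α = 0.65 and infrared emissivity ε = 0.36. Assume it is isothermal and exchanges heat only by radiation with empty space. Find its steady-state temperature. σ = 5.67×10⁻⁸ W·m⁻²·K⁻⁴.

T ≈ 196 K

At steady state, absorbed solar power + internal power = radiated power.
Absorbed: α·S·A_cross = 0.65·58.5·3.117 = 118.5 W (cross-section πr²).
Total input = 118.5 + 258 = 376.5 W.
Radiated: εσ·A_surf·T⁴ with A_surf = 4πr² = 12.47 m².
T⁴ = 376.5/(0.36·5.67×10⁻⁸·12.47) = 1.480×10⁹ K⁴.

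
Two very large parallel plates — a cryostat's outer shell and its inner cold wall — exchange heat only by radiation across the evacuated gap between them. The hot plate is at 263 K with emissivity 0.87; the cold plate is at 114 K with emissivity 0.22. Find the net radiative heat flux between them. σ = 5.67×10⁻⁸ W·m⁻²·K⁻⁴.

For two infinite grey parallel plates, q = σ(T₁⁴ − T₂⁴)/(1/ε₁ + 1/ε₂ − 1).
T₁⁴ − T₂⁴ = 4.784×10⁹ − 1.689×10⁸ = 4.615×10⁹ K⁴.
1/ε₁ + 1/ε₂ − 1 = 1.149 + 4.545 − 1 = 4.695.
q = 5.67×10⁻⁸ × 4.615×10⁹ / 4.695.

q ≈ 55.7 W/m²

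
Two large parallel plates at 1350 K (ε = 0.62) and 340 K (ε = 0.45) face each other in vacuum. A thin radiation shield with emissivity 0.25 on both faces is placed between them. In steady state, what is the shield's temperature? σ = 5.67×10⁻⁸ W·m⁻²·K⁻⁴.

T_s ≈ 1150 K

In steady state the net flux on the hot side equals that on the cold side.
σ(T₁⁴−T_s⁴)/D₁ = σ(T_s⁴−T₂⁴)/D₂, with D₁ = 1/ε₁+1/ε_s−1 = 4.613, D₂ = 1/ε_s+1/ε₂−1 = 5.222.
Solve for T_s⁴: T_s⁴ = (D₂·T₁⁴ + D₁·T₂⁴)/(D₁+D₂) = 1.770×10¹² K⁴.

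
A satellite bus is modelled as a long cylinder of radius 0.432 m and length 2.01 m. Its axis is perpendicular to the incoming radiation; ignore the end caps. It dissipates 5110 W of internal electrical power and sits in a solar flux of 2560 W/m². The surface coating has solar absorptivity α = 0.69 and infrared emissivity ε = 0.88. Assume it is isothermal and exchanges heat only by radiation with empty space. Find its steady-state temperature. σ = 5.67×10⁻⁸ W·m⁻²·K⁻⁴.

At steady state, absorbed solar power + internal power = radiated power.
Absorbed: α·S·A_cross = 0.69·2560·1.737 = 3068 W (cross-section 2rL).
Total input = 3068 + 5110 = 8178 W.
Radiated: εσ·A_surf·T⁴ with A_surf = 2πrL = 5.456 m².
T⁴ = 8178/(0.88·5.67×10⁻⁸·5.456) = 3.004×10¹⁰ K⁴.

T ≈ 416 K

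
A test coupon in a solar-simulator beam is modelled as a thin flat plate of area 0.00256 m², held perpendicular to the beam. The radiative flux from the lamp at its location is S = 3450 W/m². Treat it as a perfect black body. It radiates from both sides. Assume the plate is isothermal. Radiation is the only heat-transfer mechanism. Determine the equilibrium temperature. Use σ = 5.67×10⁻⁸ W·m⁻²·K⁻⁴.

At equilibrium, absorbed power = emitted power.
Absorbing cross-section = A = 0.002560 m²; emitting surface = 2A = 0.005120 m² (ratio 2).
S·A_cross = εσ·A_surf·T⁴  ⇒  T⁴ = S/(2σ).
T⁴ = 1.00·3450/(2·5.67×10⁻⁸) = 3.042×10¹⁰ K⁴.
T = (3.042×10¹⁰)^(1/4).

T ≈ 418 K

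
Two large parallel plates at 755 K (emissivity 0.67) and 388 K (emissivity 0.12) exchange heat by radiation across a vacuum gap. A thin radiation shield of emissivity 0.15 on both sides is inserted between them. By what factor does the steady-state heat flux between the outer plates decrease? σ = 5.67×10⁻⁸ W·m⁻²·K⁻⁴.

Without shield: q₀ = σΔ(T⁴)/(1/ε₁+1/ε₂−1) with denominator 8.826.
With shield the two gaps are in series; the resistances add: (1/ε₁+1/ε_s−1)+(1/ε_s+1/ε₂−1) = 7.159+14.00 = 21.16.
Heat-flux ratio q₀/q = 21.16/8.826.

factor ≈ 2.40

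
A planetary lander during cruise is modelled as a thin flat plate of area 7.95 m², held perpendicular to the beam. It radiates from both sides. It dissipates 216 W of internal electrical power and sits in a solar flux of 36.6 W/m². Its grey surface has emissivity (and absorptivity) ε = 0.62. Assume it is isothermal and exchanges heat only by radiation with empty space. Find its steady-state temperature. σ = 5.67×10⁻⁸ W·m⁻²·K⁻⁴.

At steady state, absorbed solar power + internal power = radiated power.
Absorbed: α·S·A_cross = 0.62·36.6·7.950 = 180.4 W (cross-section A).
Total input = 180.4 + 216 = 396.4 W.
Radiated: εσ·A_surf·T⁴ with A_surf = 2A = 15.90 m².
T⁴ = 396.4/(0.62·5.67×10⁻⁸·15.90) = 7.092×10⁸ K⁴.

T ≈ 163 K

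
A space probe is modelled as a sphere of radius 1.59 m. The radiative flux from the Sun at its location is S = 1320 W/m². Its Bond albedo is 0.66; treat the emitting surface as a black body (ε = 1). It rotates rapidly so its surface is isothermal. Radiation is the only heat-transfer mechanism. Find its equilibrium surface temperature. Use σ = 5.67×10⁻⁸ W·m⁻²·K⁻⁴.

T ≈ 211 K

At equilibrium, absorbed power = emitted power.
Absorbing cross-section = πr² = 7.942 m²; emitting surface = 4πr² = 31.77 m² (ratio 4).
(1−a)S·A_cross = εσ·A_surf·T⁴  ⇒  T⁴ = (1−a)S/(4σ).
T⁴ = 0.340·1320/(4·5.67×10⁻⁸) = 1.979×10⁹ K⁴.
T = (1.979×10⁹)^(1/4).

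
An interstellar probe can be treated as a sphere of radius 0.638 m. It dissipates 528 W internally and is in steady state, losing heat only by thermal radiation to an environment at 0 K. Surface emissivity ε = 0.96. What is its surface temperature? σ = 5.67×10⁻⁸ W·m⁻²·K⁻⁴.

Steady state: internal power = radiated power, P = εσA T⁴.
Radiating area A = 4πr² = 5.115 m².
T⁴ = P/(εσA) = 528/(0.96·5.67×10⁻⁸·5.115) = 1.896×10⁹ K⁴.
T = (1.896×10⁹)^(1/4).

T ≈ 209 K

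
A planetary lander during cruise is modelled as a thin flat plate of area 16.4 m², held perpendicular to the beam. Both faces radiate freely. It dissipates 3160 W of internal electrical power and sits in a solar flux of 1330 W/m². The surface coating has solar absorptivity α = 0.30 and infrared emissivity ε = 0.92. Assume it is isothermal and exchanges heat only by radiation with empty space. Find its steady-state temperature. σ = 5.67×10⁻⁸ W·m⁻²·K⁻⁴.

T ≈ 274 K

At steady state, absorbed solar power + internal power = radiated power.
Absorbed: α·S·A_cross = 0.30·1330·16.40 = 6544 W (cross-section A).
Total input = 6544 + 3160 = 9704 W.
Radiated: εσ·A_surf·T⁴ with A_surf = 2A = 32.80 m².
T⁴ = 9704/(0.92·5.67×10⁻⁸·32.80) = 5.671×10⁹ K⁴.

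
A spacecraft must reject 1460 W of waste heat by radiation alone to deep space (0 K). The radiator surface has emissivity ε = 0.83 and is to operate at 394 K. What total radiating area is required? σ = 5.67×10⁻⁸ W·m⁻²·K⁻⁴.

A ≈ 1.29 m²

P = εσA T⁴ ⇒ A = P/(εσT⁴).
T⁴ = 2.410×10¹⁰ K⁴.
A = 1460/(0.83 × 5.67×10⁻⁸ × 2.410×10¹⁰).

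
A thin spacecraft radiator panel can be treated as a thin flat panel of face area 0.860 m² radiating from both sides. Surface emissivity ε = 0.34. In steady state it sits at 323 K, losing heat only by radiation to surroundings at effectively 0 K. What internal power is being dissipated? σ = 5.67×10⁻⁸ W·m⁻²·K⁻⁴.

Steady state: P = εσA T⁴.
A = 2·0.860 = 1.720 m²; T⁴ = (323)⁴ = 1.088×10¹⁰ K⁴.
P = 0.34 × 5.67×10⁻⁸ × 1.720 × 1.088×10¹⁰.

P ≈ 361 W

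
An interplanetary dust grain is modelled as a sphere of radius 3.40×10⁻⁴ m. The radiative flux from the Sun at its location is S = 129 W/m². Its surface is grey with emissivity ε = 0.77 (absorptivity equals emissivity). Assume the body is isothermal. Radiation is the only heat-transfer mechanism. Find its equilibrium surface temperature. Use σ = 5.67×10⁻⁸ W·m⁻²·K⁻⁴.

At equilibrium, absorbed power = emitted power.
Absorbing cross-section = πr² = 3.632×10⁻⁷ m²; emitting surface = 4πr² = 1.453×10⁻⁶ m² (ratio 4).
εS·A_cross = εσ·A_surf·T⁴  ⇒  T⁴ = S/(4σ)   (ε cancels).
T⁴ = 129/(4·5.67×10⁻⁸) = 5.688×10⁸ K⁴.
T = (5.688×10⁸)^(1/4).

T ≈ 154 K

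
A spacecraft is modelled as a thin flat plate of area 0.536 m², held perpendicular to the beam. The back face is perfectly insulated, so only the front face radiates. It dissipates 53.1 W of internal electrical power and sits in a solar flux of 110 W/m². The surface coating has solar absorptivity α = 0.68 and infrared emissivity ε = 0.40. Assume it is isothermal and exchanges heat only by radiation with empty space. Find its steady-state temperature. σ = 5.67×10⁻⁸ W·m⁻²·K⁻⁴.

At steady state, absorbed solar power + internal power = radiated power.
Absorbed: α·S·A_cross = 0.68·110·0.5360 = 40.09 W (cross-section A).
Total input = 40.09 + 53.1 = 93.19 W.
Radiated: εσ·A_surf·T⁴ with A_surf = A = 0.5360 m².
T⁴ = 93.19/(0.40·5.67×10⁻⁸·0.5360) = 7.666×10⁹ K⁴.

T ≈ 296 K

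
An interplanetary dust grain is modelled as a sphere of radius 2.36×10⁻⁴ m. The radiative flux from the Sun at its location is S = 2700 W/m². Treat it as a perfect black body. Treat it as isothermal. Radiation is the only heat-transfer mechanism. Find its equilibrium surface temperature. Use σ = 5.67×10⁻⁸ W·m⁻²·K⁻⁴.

T ≈ 330 K

At equilibrium, absorbed power = emitted power.
Absorbing cross-section = πr² = 1.750×10⁻⁷ m²; emitting surface = 4πr² = 6.999×10⁻⁷ m² (ratio 4).
S·A_cross = εσ·A_surf·T⁴  ⇒  T⁴ = S/(4σ).
T⁴ = 1.00·2700/(4·5.67×10⁻⁸) = 1.190×10¹⁰ K⁴.
T = (1.190×10¹⁰)^(1/4).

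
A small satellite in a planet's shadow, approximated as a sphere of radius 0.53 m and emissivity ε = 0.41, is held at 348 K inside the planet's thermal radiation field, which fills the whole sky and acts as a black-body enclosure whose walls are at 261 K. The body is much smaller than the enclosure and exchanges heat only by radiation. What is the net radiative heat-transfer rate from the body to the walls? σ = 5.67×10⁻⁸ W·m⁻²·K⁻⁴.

For a small grey body in a large enclosure: P_net = εσA(T_body⁴ − T_wall⁴).
A = 4πr² = 3.530 m²; T_body⁴ − T_wall⁴ = 1.467×10¹⁰ − 4.640×10⁹ = 1.003×10¹⁰ K⁴.
|P_net| = 0.41·5.67×10⁻⁸·3.530·1.003×10¹⁰.

P_net ≈ 823 W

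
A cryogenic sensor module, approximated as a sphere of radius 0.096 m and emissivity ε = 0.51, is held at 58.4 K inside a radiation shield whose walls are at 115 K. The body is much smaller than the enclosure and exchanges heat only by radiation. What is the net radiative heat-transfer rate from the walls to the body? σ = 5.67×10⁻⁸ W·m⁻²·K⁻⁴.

For a small grey body in a large enclosure: P_net = εσA(T_body⁴ − T_wall⁴).
A = 4πr² = 0.1158 m²; T_body⁴ − T_wall⁴ = 1.163×10⁷ − 1.749×10⁸ = -1.633×10⁸ K⁴.
|P_net| = 0.51·5.67×10⁻⁸·0.1158·1.633×10⁸.

P_net ≈ 0.547 W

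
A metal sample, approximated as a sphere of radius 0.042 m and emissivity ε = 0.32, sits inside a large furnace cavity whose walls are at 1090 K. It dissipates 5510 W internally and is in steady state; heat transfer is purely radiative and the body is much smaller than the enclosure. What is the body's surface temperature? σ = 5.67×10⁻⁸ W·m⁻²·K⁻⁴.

For a small grey body in a large enclosure, net radiated power = εσA(T⁴ − T_w⁴).
Steady state: P = εσA(T⁴ − T_w⁴) with A = 4πr² = 0.02217 m².
T⁴ = P/(εσA) + T_w⁴ = 5510/(0.32·5.67×10⁻⁸·0.02217) + (1090)⁴
    = 1.370×10¹³ + 1.412×10¹² = 1.511×10¹³ K⁴.

T ≈ 1970 K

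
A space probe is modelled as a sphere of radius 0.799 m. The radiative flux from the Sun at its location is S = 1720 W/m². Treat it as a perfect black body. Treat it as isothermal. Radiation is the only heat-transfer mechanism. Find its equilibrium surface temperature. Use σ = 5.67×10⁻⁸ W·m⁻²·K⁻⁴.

T ≈ 295 K

At equilibrium, absorbed power = emitted power.
Absorbing cross-section = πr² = 2.006 m²; emitting surface = 4πr² = 8.022 m² (ratio 4).
S·A_cross = εσ·A_surf·T⁴  ⇒  T⁴ = S/(4σ).
T⁴ = 1.00·1720/(4·5.67×10⁻⁸) = 7.584×10⁹ K⁴.
T = (7.584×10⁹)^(1/4).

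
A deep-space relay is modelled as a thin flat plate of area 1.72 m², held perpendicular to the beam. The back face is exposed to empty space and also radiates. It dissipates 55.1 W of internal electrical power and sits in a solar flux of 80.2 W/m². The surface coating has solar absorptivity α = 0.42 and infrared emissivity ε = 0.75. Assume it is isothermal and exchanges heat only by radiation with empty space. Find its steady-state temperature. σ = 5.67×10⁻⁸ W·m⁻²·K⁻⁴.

T ≈ 167 K

At steady state, absorbed solar power + internal power = radiated power.
Absorbed: α·S·A_cross = 0.42·80.2·1.720 = 57.94 W (cross-section A).
Total input = 57.94 + 55.1 = 113.0 W.
Radiated: εσ·A_surf·T⁴ with A_surf = 2A = 3.440 m².
T⁴ = 113.0/(0.75·5.67×10⁻⁸·3.440) = 7.727×10⁸ K⁴.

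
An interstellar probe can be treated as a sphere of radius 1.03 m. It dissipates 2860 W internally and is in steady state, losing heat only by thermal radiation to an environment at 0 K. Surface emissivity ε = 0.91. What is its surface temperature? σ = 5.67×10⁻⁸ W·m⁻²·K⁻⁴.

Steady state: internal power = radiated power, P = εσA T⁴.
Radiating area A = 4πr² = 13.33 m².
T⁴ = P/(εσA) = 2860/(0.91·5.67×10⁻⁸·13.33) = 4.158×10⁹ K⁴.
T = (4.158×10⁹)^(1/4).

T ≈ 254 K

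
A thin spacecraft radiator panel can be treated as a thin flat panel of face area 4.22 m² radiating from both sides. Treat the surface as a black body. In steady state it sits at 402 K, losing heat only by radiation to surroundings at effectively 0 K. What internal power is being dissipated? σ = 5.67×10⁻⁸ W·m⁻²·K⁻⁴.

Steady state: P = εσA T⁴.
A = 2·4.22 = 8.440 m²; T⁴ = (402)⁴ = 2.612×10¹⁰ K⁴.
P = 1.0 × 5.67×10⁻⁸ × 8.440 × 2.612×10¹⁰.

P ≈ 12500 W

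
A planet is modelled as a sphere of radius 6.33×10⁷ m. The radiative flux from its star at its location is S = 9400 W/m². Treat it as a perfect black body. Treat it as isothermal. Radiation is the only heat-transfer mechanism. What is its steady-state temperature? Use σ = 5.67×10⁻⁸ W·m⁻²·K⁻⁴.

At equilibrium, absorbed power = emitted power.
Absorbing cross-section = πr² = 1.259×10¹⁶ m²; emitting surface = 4πr² = 5.035×10¹⁶ m² (ratio 4).
S·A_cross = εσ·A_surf·T⁴  ⇒  T⁴ = S/(4σ).
T⁴ = 1.00·9400/(4·5.67×10⁻⁸) = 4.145×10¹⁰ K⁴.
T = (4.145×10¹⁰)^(1/4).

T ≈ 451 K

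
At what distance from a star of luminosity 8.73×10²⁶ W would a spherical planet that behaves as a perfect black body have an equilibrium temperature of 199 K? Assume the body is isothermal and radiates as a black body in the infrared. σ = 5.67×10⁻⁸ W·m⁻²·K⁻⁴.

For an isothermal black-emitting sphere, (1−a)S·πr² = σ·4πr²·T⁴ ⇒ S = 4σT⁴/(1−a).
S = 4·5.67×10⁻⁸·(199)⁴/1.00 = 355.7 W/m².
Flux falls as S = L/(4πd²), so d = √(L/(4πS)) = √(8.73×10²⁶/(4π·355.7)).

d ≈ 4.42×10¹¹ m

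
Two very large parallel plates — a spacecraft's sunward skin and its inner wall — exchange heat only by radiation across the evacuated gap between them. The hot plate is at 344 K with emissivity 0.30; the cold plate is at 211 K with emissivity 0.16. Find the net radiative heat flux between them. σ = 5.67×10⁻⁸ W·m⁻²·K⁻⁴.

q ≈ 79.4 W/m²

For two infinite grey parallel plates, q = σ(T₁⁴ − T₂⁴)/(1/ε₁ + 1/ε₂ − 1).
T₁⁴ − T₂⁴ = 1.400×10¹⁰ − 1.982×10⁹ = 1.202×10¹⁰ K⁴.
1/ε₁ + 1/ε₂ − 1 = 3.333 + 6.250 − 1 = 8.583.
q = 5.67×10⁻⁸ × 1.202×10¹⁰ / 8.583.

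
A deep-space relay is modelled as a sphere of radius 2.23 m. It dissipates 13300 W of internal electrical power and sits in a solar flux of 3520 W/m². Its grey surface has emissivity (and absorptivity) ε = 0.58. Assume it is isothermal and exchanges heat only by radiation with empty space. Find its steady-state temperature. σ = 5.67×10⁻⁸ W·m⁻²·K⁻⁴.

At steady state, absorbed solar power + internal power = radiated power.
Absorbed: α·S·A_cross = 0.58·3520·15.62 = 31900 W (cross-section πr²).
Total input = 31900 + 13300 = 45200 W.
Radiated: εσ·A_surf·T⁴ with A_surf = 4πr² = 62.49 m².
T⁴ = 45200/(0.58·5.67×10⁻⁸·62.49) = 2.199×10¹⁰ K⁴.

T ≈ 385 K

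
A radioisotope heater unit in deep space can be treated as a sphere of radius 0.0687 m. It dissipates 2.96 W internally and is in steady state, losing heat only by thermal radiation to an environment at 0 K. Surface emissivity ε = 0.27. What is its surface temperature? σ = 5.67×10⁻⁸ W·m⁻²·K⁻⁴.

Steady state: internal power = radiated power, P = εσA T⁴.
Radiating area A = 4πr² = 0.05931 m².
T⁴ = P/(εσA) = 2.96/(0.27·5.67×10⁻⁸·0.05931) = 3.260×10⁹ K⁴.
T = (3.260×10⁹)^(1/4).

T ≈ 239 K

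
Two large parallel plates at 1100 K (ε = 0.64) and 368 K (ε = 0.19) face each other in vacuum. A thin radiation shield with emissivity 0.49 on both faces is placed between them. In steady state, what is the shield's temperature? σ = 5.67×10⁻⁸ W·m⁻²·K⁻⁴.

T_s ≈ 1010 K

In steady state the net flux on the hot side equals that on the cold side.
σ(T₁⁴−T_s⁴)/D₁ = σ(T_s⁴−T₂⁴)/D₂, with D₁ = 1/ε₁+1/ε_s−1 = 2.603, D₂ = 1/ε_s+1/ε₂−1 = 6.304.
Solve for T_s⁴: T_s⁴ = (D₂·T₁⁴ + D₁·T₂⁴)/(D₁+D₂) = 1.042×10¹² K⁴.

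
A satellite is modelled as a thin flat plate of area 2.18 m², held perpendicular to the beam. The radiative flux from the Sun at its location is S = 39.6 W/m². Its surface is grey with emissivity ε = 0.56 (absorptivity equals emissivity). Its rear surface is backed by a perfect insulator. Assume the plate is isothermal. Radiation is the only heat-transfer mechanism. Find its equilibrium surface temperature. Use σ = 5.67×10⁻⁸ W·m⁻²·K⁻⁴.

At equilibrium, absorbed power = emitted power.
Absorbing cross-section = A = 2.180 m²; emitting surface = A = 2.180 m² (ratio 1).
εS·A_cross = εσ·A_surf·T⁴  ⇒  T⁴ = S/(1σ)   (ε cancels).
T⁴ = 39.6/(1·5.67×10⁻⁸) = 6.984×10⁸ K⁴.
T = (6.984×10⁸)^(1/4).

T ≈ 163 K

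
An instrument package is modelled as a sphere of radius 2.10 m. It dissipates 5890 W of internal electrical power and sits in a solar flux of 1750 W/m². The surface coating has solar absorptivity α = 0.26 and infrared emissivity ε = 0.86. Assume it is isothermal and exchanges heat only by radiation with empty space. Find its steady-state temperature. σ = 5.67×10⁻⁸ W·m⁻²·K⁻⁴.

T ≈ 259 K

At steady state, absorbed solar power + internal power = radiated power.
Absorbed: α·S·A_cross = 0.26·1750·13.85 = 6304 W (cross-section πr²).
Total input = 6304 + 5890 = 12190 W.
Radiated: εσ·A_surf·T⁴ with A_surf = 4πr² = 55.42 m².
T⁴ = 12190/(0.86·5.67×10⁻⁸·55.42) = 4.512×10⁹ K⁴.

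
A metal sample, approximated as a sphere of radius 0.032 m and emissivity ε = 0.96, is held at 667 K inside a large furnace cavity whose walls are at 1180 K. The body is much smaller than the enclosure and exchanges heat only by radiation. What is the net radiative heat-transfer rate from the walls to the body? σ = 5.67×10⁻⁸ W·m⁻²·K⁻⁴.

P_net ≈ 1220 W

For a small grey body in a large enclosure: P_net = εσA(T_body⁴ − T_wall⁴).
A = 4πr² = 0.01287 m²; T_body⁴ − T_wall⁴ = 1.979×10¹¹ − 1.939×10¹² = -1.741×10¹² K⁴.
|P_net| = 0.96·5.67×10⁻⁸·0.01287·1.741×10¹².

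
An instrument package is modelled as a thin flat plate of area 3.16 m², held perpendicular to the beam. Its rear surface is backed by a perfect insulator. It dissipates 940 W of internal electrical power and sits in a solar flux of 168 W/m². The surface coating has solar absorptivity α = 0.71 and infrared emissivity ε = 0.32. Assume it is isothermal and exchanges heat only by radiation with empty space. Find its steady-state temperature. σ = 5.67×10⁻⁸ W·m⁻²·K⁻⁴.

T ≈ 389 K

At steady state, absorbed solar power + internal power = radiated power.
Absorbed: α·S·A_cross = 0.71·168·3.160 = 376.9 W (cross-section A).
Total input = 376.9 + 940 = 1317 W.
Radiated: εσ·A_surf·T⁴ with A_surf = A = 3.160 m².
T⁴ = 1317/(0.32·5.67×10⁻⁸·3.160) = 2.297×10¹⁰ K⁴.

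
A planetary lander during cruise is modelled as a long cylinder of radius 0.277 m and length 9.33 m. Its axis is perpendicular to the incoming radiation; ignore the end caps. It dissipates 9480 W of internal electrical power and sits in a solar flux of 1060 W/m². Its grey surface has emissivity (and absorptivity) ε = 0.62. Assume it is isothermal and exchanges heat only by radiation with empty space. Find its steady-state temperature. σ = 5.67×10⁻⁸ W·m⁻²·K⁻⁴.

At steady state, absorbed solar power + internal power = radiated power.
Absorbed: α·S·A_cross = 0.62·1060·5.169 = 3397 W (cross-section 2rL).
Total input = 3397 + 9480 = 12880 W.
Radiated: εσ·A_surf·T⁴ with A_surf = 2πrL = 16.24 m².
T⁴ = 12880/(0.62·5.67×10⁻⁸·16.24) = 2.256×10¹⁰ K⁴.

T ≈ 388 K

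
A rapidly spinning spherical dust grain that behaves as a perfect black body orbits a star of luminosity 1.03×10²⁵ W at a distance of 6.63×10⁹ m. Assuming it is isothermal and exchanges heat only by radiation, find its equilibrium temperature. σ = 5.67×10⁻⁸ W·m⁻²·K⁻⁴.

First find the stellar flux at distance d: S = L/(4πd²) = 1.03×10²⁵/(4π·(6.63×10⁹)²) = 18650 W/m².
For an isothermal sphere, absorbed (1−a)S·πr² = emitted σ·4πr²·T⁴, so T⁴ = (1−a)S/(4σ).
T⁴ = 1.00·18650/(4·5.67×10⁻⁸) = 8.222×10¹⁰ K⁴.

T ≈ 535 K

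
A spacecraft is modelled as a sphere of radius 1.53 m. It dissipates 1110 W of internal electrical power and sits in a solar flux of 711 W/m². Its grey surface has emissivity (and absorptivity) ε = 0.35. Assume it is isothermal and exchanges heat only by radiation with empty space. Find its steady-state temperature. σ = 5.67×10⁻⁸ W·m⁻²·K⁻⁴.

At steady state, absorbed solar power + internal power = radiated power.
Absorbed: α·S·A_cross = 0.35·711·7.354 = 1830 W (cross-section πr²).
Total input = 1830 + 1110 = 2940 W.
Radiated: εσ·A_surf·T⁴ with A_surf = 4πr² = 29.42 m².
T⁴ = 2940/(0.35·5.67×10⁻⁸·29.42) = 5.036×10⁹ K⁴.

T ≈ 266 K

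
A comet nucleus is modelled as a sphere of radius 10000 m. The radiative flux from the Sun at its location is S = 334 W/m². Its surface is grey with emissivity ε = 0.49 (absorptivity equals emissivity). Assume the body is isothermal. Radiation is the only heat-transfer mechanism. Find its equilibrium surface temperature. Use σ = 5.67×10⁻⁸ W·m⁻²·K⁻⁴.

At equilibrium, absorbed power = emitted power.
Absorbing cross-section = πr² = 3.142×10⁸ m²; emitting surface = 4πr² = 1.257×10⁹ m² (ratio 4).
εS·A_cross = εσ·A_surf·T⁴  ⇒  T⁴ = S/(4σ)   (ε cancels).
T⁴ = 334/(4·5.67×10⁻⁸) = 1.473×10⁹ K⁴.
T = (1.473×10⁹)^(1/4).

T ≈ 196 K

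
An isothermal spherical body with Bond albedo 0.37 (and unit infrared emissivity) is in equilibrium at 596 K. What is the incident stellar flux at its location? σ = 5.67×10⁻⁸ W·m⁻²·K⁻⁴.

(1−a)S·πr² = σ·4πr²·T⁴ ⇒ S = 4σT⁴/(1−a).
S = 4·5.67×10⁻⁸·1.262×10¹¹/0.630.

S ≈ 45400 W/m²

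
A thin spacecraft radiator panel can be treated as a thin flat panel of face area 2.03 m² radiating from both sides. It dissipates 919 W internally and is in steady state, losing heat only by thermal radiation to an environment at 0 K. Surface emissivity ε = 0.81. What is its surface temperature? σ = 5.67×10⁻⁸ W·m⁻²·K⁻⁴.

T ≈ 265 K

Steady state: internal power = radiated power, P = εσA T⁴.
Radiating area A = 2·2.03 = 4.060 m².
T⁴ = P/(εσA) = 919/(0.81·5.67×10⁻⁸·4.060) = 4.929×10⁹ K⁴.
T = (4.929×10⁹)^(1/4).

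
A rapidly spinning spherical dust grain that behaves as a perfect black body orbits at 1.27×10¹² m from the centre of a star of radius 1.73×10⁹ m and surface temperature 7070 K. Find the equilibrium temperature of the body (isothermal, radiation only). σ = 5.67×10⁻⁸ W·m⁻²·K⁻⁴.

The star's surface emits σT_*⁴; at distance d the flux is S = σT_*⁴(R_*/d)².
S = 5.67×10⁻⁸·(7070)⁴·(1.73×10⁹/1.27×10¹²)² = 262.9 W/m².
For an isothermal sphere T⁴ = (1−a)S/(4σ) = 1.159×10⁹ K⁴.

T ≈ 185 K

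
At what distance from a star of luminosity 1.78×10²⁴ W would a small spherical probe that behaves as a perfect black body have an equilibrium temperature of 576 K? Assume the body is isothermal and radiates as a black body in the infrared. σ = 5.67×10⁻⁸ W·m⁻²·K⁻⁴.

For an isothermal black-emitting sphere, (1−a)S·πr² = σ·4πr²·T⁴ ⇒ S = 4σT⁴/(1−a).
S = 4·5.67×10⁻⁸·(576)⁴/1.00 = 24970 W/m².
Flux falls as S = L/(4πd²), so d = √(L/(4πS)) = √(1.78×10²⁴/(4π·24970)).

d ≈ 2.38×10⁹ m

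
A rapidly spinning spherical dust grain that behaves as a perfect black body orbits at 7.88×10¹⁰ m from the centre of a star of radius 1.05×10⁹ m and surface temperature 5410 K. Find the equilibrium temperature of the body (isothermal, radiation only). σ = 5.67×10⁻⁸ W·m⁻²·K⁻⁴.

The star's surface emits σT_*⁴; at distance d the flux is S = σT_*⁴(R_*/d)².
S = 5.67×10⁻⁸·(5410)⁴·(1.05×10⁹/7.88×10¹⁰)² = 8624 W/m².
For an isothermal sphere T⁴ = (1−a)S/(4σ) = 3.802×10¹⁰ K⁴.

T ≈ 442 K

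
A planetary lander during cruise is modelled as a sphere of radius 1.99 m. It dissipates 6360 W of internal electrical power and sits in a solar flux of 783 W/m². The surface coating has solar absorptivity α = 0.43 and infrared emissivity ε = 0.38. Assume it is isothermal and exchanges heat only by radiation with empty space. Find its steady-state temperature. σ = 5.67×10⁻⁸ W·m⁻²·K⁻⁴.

T ≈ 315 K

At steady state, absorbed solar power + internal power = radiated power.
Absorbed: α·S·A_cross = 0.43·783·12.44 = 4189 W (cross-section πr²).
Total input = 4189 + 6360 = 10550 W.
Radiated: εσ·A_surf·T⁴ with A_surf = 4πr² = 49.76 m².
T⁴ = 10550/(0.38·5.67×10⁻⁸·49.76) = 9.838×10⁹ K⁴.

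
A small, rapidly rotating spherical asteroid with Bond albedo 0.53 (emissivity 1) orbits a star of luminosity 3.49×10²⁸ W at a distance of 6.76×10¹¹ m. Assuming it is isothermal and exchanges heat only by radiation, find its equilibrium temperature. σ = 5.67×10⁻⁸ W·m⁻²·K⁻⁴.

T ≈ 335 K

First find the stellar flux at distance d: S = L/(4πd²) = 3.49×10²⁸/(4π·(6.76×10¹¹)²) = 6077 W/m².
For an isothermal sphere, absorbed (1−a)S·πr² = emitted σ·4πr²·T⁴, so T⁴ = (1−a)S/(4σ).
T⁴ = 0.470·6077/(4·5.67×10⁻⁸) = 1.259×10¹⁰ K⁴.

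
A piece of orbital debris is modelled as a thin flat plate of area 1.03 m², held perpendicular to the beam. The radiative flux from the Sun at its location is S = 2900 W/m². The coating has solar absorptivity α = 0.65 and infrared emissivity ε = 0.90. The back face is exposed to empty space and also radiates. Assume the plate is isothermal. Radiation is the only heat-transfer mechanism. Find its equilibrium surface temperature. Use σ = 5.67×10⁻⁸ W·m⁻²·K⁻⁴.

At equilibrium, absorbed power = emitted power.
Absorbing cross-section = A = 1.030 m²; emitting surface = 2A = 2.060 m² (ratio 2).
αS·A_cross = εσ·A_surf·T⁴  ⇒  T⁴ = αS/(ε·2σ).
T⁴ = 0.650·2900/(0.90·2·5.67×10⁻⁸) = 1.847×10¹⁰ K⁴.
T = (1.847×10¹⁰)^(1/4).

T ≈ 369 K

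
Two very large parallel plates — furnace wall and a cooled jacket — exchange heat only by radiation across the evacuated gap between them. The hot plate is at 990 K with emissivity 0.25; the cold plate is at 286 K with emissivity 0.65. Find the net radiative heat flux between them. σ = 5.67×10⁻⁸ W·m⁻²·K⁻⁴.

For two infinite grey parallel plates, q = σ(T₁⁴ − T₂⁴)/(1/ε₁ + 1/ε₂ − 1).
T₁⁴ − T₂⁴ = 9.606×10¹¹ − 6.691×10⁹ = 9.539×10¹¹ K⁴.
1/ε₁ + 1/ε₂ − 1 = 4.000 + 1.538 − 1 = 4.538.
q = 5.67×10⁻⁸ × 9.539×10¹¹ / 4.538.

q ≈ 11900 W/m²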